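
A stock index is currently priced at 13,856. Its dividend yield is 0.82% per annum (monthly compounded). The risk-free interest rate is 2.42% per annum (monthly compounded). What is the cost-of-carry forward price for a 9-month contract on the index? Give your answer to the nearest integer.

14,023

F = S · (1+r/12)^(12T) / (1+q/12)^(12T)
= 13856 × 1.018297 / 1.006167 = 13856 × 1.012056
F = 14,023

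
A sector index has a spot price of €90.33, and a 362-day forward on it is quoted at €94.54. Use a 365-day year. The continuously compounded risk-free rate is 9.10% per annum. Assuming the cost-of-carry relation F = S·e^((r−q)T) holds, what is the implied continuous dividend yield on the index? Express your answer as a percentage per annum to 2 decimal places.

4.51%

From F = S·e^((r−q)T): (r − q) = ln(F/S)/T
ln(94.54/90.33) = ln(1.046607) = 0.045554
(r − q) = 0.045554 / (362/365) = 0.045932
q = r − ln(F/S)/T = 0.0910 − 0.045932 = 0.045068
q = 4.51%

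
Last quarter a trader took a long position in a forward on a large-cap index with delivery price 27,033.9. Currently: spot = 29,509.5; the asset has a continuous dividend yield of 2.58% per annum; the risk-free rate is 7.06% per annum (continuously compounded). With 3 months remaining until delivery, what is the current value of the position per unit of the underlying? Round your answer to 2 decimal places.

2758.84

Current fair forward for the remaining 3 months: F = S·e^((r − q)·T), (r − q) = 0.0706 − 0.0258 = 0.0448
F = 29509.5 · e^(0.0448 × 3/12) = 29509.5 × 1.01126295 = 29841.8640
Value of long forward = (F − K)·e^(−rT) = (29841.8640 − 27033.9) · e^(−0.0706·3/12)
= 2807.9640 × 0.98250485 = 2758.84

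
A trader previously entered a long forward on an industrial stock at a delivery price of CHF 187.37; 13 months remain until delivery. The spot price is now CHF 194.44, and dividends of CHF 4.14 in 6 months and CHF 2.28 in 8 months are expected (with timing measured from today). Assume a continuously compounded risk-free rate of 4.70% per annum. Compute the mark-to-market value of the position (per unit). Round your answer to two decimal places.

PV(remaining dividends) I = 4.14·e^(−0.0470·6/12) + 2.28·e^(−0.0470·8/12) = 6.2535
Current forward F = (S − I)·e^(rT) = (194.44 − 6.2535)·e^(0.0470·13/12) = 188.1865 × 1.052235 = 198.0164
Value (long) = (F − K)·e^(−rT) = (198.0164 − 187.37) × 0.950358 = 10.1179
Value = CHF 10.12

CHF 10.12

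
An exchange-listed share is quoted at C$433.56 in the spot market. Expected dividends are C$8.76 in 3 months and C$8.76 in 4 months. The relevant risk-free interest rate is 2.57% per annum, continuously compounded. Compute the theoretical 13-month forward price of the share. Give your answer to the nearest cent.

C$427.92

PV(dividends) I = 8.76·e^(−0.0257·3/12) + 8.76·e^(−0.0257·4/12)
I = 8.7039 + 8.6853 = 17.3892
F = (S − I)·e^(rT) = (433.56 − 17.3892) · e^(0.0257·13/12)
= 416.1708 · e^0.027842 = 416.1708 × 1.028233 = C$427.92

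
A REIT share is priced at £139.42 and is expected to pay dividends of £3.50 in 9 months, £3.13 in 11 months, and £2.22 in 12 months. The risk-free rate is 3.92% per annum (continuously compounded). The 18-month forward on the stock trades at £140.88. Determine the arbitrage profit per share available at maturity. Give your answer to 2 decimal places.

£2.09 per share

PV(dividends) I = 3.50·e^(−0.0392·9/12) + 3.13·e^(−0.0392·11/12) + 2.22·e^(−0.0392·12/12) = 8.5528
Fair forward F* = (S − I)·e^(rT) = (139.42 − 8.5528)·e^0.058800 = 130.8672 × 1.060563 = 138.7929
Market £140.88 > fair 138.7929: forward overpriced → cash-and-carry (borrow at r, buy the stock and collect the dividends, short the forward).
Profit at T = |F_mkt − F*| = |140.88 − 138.7929| = £2.09 per share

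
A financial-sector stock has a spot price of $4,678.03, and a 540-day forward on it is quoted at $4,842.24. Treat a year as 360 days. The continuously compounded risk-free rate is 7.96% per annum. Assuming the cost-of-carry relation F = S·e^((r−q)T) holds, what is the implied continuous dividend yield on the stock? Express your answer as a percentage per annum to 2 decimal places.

5.66%

From F = S·e^((r−q)T): (r − q) = ln(F/S)/T
ln(4842.24/4678.03) = ln(1.035102) = 0.034500
(r − q) = 0.034500 / (540/360) = 0.023000
q = r − ln(F/S)/T = 0.0796 − 0.023000 = 0.056600
q = 5.66%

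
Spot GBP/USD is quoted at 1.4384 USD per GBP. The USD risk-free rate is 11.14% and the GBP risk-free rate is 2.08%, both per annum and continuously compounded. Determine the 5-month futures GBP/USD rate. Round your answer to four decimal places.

1.4937

F = S·e^((r_USD − r_GBP)T) = 1.4384 · e^((0.1114 − 0.0208) × 5/12)
= 1.4384 · e^0.037750 = 1.4384 × 1.038472
F = 1.4937 USD per GBP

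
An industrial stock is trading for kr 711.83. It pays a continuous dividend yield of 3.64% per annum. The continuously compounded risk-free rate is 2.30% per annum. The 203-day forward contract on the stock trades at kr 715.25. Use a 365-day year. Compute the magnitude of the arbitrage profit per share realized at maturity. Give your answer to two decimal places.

kr 8.71 per share

Fair forward: F* = S·e^(carry·T), with carry = (r − q) = 0.0230 − 0.0364 = -0.0134
F* = 711.83 · e^(-0.0134 × 203/365) = 711.83 · e^-0.007453 = 711.83 × 0.992575 = kr 706.5447
Market kr 715.25 > fair kr 706.5447: forward overpriced → cash-and-carry (buy spot, short the forward).
At maturity, profit = |F_mkt − F*| = |715.25 − 706.5447| = kr 8.71 per share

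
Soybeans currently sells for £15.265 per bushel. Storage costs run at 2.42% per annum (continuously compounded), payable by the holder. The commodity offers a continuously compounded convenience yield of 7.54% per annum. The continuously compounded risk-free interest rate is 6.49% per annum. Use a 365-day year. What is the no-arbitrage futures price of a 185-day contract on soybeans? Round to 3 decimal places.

Net carry = r + u − y = 0.0649 + 0.0242 − 0.0754 = 0.0137
F = S·e^((r+u−y)T) = 15.265 · e^(0.0137 × 185/365) = 15.265 · e^0.006944
= 15.265 × 1.006968 = £15.371 per bushel

£15.371 per bushel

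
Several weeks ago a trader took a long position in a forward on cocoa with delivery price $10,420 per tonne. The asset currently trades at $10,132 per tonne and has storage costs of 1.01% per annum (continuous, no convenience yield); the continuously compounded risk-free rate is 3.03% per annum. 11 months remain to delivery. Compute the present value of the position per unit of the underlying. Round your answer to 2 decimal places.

Current fair forward for the remaining 11 months: F = S·e^((r + u)·T), (r + u) = 0.0303 + 0.0101 = 0.0404
F = 10132 · e^(0.0404 × 11/12) = 10132 × 1.03772761 = 10514.2561
Value of long forward = (F − K)·e^(−rT) = (10514.2561 − 10420) · e^(−0.0303·11/12)
= 94.2561 × 0.97260718 = 91.67

$91.67 per tonne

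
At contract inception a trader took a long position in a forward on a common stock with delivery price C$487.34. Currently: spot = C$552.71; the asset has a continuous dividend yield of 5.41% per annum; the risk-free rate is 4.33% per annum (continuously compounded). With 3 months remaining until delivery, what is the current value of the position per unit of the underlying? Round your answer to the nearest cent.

C$63.19

Current fair forward for the remaining 3 months: F = S·e^((r − q)·T), (r − q) = 0.0433 − 0.0541 = -0.0108
F = 552.71 · e^(-0.0108 × 3/12) = 552.71 × 0.997304 = 551.2199
Value of long forward = (F − K)·e^(−rT) = (551.2199 − 487.34) · e^(−0.0433·3/12)
= 63.8799 × 0.989233 = 63.19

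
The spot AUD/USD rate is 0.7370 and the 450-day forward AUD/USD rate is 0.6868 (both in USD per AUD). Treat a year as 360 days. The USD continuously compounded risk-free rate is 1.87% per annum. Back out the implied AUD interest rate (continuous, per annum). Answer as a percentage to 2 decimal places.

7.51%

F = S·e^((r_USD − r_AUD)T) ⇒ r_AUD = r_USD − ln(F/S)/T
ln(0.6868/0.7370) = -0.070545; /(450/360) = -0.056436
r_AUD = 0.0187 + 0.056436 = 0.075136
r_AUD = 7.51%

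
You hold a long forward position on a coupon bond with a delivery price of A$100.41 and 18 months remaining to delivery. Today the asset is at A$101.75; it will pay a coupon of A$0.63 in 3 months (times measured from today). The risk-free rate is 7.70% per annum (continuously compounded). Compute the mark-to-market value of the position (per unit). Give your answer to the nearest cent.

PV(remaining coupons) I = 0.63·e^(−0.0770·3/12) = 0.6180
Current forward F = (S − I)·e^(rT) = (101.75 − 0.6180)·e^(0.0770·18/12) = 101.1320 × 1.122435 = 113.5141
Value (long) = (F − K)·e^(−rT) = (113.5141 − 100.41) × 0.890921 = 11.6747
Value = A$11.67

A$11.67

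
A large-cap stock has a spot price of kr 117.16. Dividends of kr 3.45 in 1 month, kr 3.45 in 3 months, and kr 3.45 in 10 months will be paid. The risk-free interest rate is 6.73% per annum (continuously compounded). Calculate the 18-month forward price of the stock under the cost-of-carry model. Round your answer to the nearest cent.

kr 118.45

PV(dividends) I = 3.45·e^(−0.0673·1/12) + 3.45·e^(−0.0673·3/12) + 3.45·e^(−0.0673·10/12)
I = 3.4307 + 3.3924 + 3.2618 = 10.0849
F = (S − I)·e^(rT) = (117.16 − 10.0849) · e^(0.0673·18/12)
= 107.0751 · e^0.100950 = 107.0751 × 1.106221 = kr 118.45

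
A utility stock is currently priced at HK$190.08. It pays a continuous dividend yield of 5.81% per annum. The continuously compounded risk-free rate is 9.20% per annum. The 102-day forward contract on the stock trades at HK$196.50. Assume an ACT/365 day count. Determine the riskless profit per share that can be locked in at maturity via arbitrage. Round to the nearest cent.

HK$4.61 per share

Fair forward: F* = S·e^(carry·T), with carry = (r − q) = 0.0920 − 0.0581 = 0.0339
F* = 190.08 · e^(0.0339 × 102/365) = 190.08 · e^0.009473 = 190.08 × 1.009518 = HK$191.8892
Market HK$196.50 > fair HK$191.8892: forward overpriced → cash-and-carry (buy spot, short the forward).
At maturity, profit = |F_mkt − F*| = |196.50 − 191.8892| = HK$4.61 per share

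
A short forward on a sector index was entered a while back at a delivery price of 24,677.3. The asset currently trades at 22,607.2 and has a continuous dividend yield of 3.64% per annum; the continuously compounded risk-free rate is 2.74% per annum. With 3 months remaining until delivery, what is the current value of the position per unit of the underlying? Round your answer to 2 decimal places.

Current fair forward for the remaining 3 months: F = S·e^((r − q)·T), (r − q) = 0.0274 − 0.0364 = -0.0090
F = 22607.2 · e^(-0.0090 × 3/12) = 22607.2 × 0.99775253 = 22556.3910
Value of long forward = (F − K)·e^(−rT) = (22556.3910 − 24677.3) · e^(−0.0274·3/12)
= -2120.9090 × 0.99317341 = -2106.43
Short position value = −(long value) = 2106.43

2106.43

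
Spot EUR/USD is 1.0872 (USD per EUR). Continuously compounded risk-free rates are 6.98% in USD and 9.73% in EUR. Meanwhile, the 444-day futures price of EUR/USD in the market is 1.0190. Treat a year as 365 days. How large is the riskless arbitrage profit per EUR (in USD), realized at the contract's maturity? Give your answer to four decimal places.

Fair futures: F* = S·e^(carry·T), with carry = (r_USD − r_EUR) = 0.0698 − 0.0973 = -0.0275
F* = 1.0872 · e^(-0.0275 × 444/365) = 1.0872 · e^-0.033452 = 1.0872 × 0.967101 = 1.0514
Market 1.0190 < fair 1.0514: forward underpriced → reverse cash-and-carry (short spot, go long the forward).
At maturity, profit = |F_mkt − F*| = |1.0190 − 1.0514| = 0.0324 per EUR (in USD)

0.0324 per EUR (in USD)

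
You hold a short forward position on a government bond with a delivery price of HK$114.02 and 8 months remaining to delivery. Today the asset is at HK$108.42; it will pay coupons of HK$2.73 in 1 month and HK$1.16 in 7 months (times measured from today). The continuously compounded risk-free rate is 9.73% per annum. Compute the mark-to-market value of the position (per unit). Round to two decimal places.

PV(remaining coupons) I = 2.73·e^(−0.0973·1/12) + 1.16·e^(−0.0973·7/12) = 3.8039
Current forward F = (S − I)·e^(rT) = (108.42 − 3.8039)·e^(0.0973·8/12) = 104.6161 × 1.067017 = 111.6272
Value (long) = (F − K)·e^(−rT) = (111.6272 − 114.02) × 0.937192 = -2.2425
Short position value = −(long value) = HK$2.24

HK$2.24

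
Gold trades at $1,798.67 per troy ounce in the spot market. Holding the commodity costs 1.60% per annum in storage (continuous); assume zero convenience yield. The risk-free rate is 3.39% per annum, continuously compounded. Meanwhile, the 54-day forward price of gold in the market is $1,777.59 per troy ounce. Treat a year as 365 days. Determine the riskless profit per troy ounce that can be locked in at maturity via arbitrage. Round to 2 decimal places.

$34.41 per troy ounce

Fair forward: F* = S·e^(carry·T), with carry = (r + u) = 0.0339 + 0.0160 = 0.0499
F* = 1798.67 · e^(0.0499 × 54/365) = 1798.67 · e^0.00738247 = 1798.67 × 1.00740979 = $1811.9978
Market $1777.59 < fair $1811.9978: forward underpriced → reverse cash-and-carry (short spot, go long the forward).
At maturity, profit = |F_mkt − F*| = |1777.59 − 1811.9978| = $34.41 per troy ounce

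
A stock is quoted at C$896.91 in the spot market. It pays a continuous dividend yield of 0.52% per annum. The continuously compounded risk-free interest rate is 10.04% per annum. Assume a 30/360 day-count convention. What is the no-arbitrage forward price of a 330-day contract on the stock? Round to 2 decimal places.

F = S·e^((r − q)T) = 896.91 · e^((0.1004 − 0.0052) × 330/360)
= 896.91 · e^0.087267 = 896.91 × 1.091188
F = C$978.70

C$978.70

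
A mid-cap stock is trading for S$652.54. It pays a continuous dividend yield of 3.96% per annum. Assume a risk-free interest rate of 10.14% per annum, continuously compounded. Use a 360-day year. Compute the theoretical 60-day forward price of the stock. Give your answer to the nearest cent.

F = S·e^((r − q)T) = 652.54 · e^((0.1014 − 0.0396) × 60/360)
= 652.54 · e^0.010300 = 652.54 × 1.010353
F = S$659.30

S$659.30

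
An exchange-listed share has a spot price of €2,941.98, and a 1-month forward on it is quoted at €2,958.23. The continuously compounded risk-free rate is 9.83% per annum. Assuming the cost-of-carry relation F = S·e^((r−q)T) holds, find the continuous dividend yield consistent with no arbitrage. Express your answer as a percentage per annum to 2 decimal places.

3.22%

From F = S·e^((r−q)T): (r − q) = ln(F/S)/T
ln(2958.23/2941.98) = ln(1.005523) = 0.005508
(r − q) = 0.005508 / (1/12) = 0.066096
q = r − ln(F/S)/T = 0.0983 − 0.066096 = 0.032204
q = 3.22%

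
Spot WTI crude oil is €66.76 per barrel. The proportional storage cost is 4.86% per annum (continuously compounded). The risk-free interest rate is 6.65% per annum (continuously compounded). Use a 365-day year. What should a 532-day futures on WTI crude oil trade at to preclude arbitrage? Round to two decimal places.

€78.95 per barrel

Net carry = r + u − y = 0.0665 + 0.0486 − 0.0000 = 0.1151
F = S·e^((r+u−y)T) = 66.76 · e^(0.1151 × 532/365) = 66.76 · e^0.167762
= 66.76 × 1.182655 = €78.95 per barrel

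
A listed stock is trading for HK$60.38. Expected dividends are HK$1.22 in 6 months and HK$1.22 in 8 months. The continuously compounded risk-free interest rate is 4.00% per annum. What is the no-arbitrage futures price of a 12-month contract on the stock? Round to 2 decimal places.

HK$60.36

PV(dividends) I = 1.22·e^(−0.0400·6/12) + 1.22·e^(−0.0400·8/12)
I = 1.1958 + 1.1879 = 2.3837
F = (S − I)·e^(rT) = (60.38 − 2.3837) · e^(0.0400·12/12)
= 57.9963 · e^0.040000 = 57.9963 × 1.040811 = HK$60.36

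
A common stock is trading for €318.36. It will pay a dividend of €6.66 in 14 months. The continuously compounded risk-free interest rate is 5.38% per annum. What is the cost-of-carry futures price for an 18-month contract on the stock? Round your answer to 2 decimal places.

PV(dividends) I = 6.66·e^(−0.0538·14/12)
I = 6.2548
F = (S − I)·e^(rT) = (318.36 − 6.2548) · e^(0.0538·18/12)
= 312.1052 · e^0.080700 = 312.1052 × 1.084046 = €338.34

€338.34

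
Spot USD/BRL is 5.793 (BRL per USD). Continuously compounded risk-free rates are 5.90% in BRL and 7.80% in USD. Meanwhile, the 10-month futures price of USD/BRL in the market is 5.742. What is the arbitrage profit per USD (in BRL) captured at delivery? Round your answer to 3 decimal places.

Fair futures: F* = S·e^(carry·T), with carry = (r_BRL − r_USD) = 0.0590 − 0.0780 = -0.0190
F* = 5.793 · e^(-0.0190 × 10/12) = 5.793 · e^-0.015833 = 5.793 × 0.984292 = 5.7020
Market 5.742 > fair 5.7020: forward overpriced → cash-and-carry (buy spot, short the forward).
At maturity, profit = |F_mkt − F*| = |5.742 − 5.7020| = 0.040 per USD (in BRL)

0.040 per USD (in BRL)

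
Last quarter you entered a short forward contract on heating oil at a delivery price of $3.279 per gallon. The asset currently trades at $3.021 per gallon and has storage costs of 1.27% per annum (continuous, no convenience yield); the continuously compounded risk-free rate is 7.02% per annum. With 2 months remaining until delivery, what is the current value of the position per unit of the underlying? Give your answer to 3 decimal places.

Current fair forward for the remaining 2 months: F = S·e^((r + u)·T), (r + u) = 0.0702 + 0.0127 = 0.0829
F = 3.021 · e^(0.0829 × 2/12) = 3.021 × 1.013913 = 3.0630
Value of long forward = (F − K)·e^(−rT) = (3.0630 − 3.279) · e^(−0.0702·2/12)
= -0.2160 × 0.988368 = -0.213
Short position value = −(long value) = $0.213

$0.213 per gallon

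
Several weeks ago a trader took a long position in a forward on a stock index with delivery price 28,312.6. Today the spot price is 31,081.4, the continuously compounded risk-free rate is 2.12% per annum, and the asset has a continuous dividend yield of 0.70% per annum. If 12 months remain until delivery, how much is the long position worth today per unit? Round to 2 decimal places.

3145.90

Current fair forward for the remaining 12 months: F = S·e^((r − q)·T), (r − q) = 0.0212 − 0.0070 = 0.0142
F = 31081.4 · e^(0.0142 × 12/12) = 31081.4 × 1.01430130 = 31525.9044
Value of long forward = (F − K)·e^(−rT) = (31525.9044 − 28312.6) · e^(−0.0212·12/12)
= 3213.3044 × 0.97902314 = 3145.90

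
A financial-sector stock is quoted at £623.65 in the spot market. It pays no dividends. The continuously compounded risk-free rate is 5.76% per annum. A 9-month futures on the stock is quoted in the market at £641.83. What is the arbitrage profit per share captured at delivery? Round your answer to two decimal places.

Fair futures: F* = S·e^(carry·T), with carry = r = 0.0576
F* = 623.65 · e^(0.0576 × 9/12) = 623.65 · e^0.043200 = 623.65 × 1.044147 = £651.1823
Market £641.83 < fair £651.1823: forward underpriced → reverse cash-and-carry (short spot, go long the forward).
At maturity, profit = |F_mkt − F*| = |641.83 − 651.1823| = £9.35 per share

£9.35 per share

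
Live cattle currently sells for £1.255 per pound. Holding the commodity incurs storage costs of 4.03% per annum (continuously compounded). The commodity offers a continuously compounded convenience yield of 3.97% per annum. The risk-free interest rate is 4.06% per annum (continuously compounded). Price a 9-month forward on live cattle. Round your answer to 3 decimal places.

£1.294 per pound

Net carry = r + u − y = 0.0406 + 0.0403 − 0.0397 = 0.0412
F = S·e^((r+u−y)T) = 1.255 · e^(0.0412 × 9/12) = 1.255 · e^0.030900
= 1.255 × 1.031382 = £1.294 per pound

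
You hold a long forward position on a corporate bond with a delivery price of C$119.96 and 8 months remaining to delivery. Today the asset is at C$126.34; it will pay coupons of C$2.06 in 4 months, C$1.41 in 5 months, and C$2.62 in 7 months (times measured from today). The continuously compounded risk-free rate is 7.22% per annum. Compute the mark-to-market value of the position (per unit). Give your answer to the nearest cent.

C$6.13

PV(remaining coupons) I = 2.06·e^(−0.0722·4/12) + 1.41·e^(−0.0722·5/12) + 2.62·e^(−0.0722·7/12) = 5.8912
Current forward F = (S − I)·e^(rT) = (126.34 − 5.8912)·e^(0.0722·8/12) = 120.4488 × 1.049311 = 126.3883
Value (long) = (F − K)·e^(−rT) = (126.3883 − 119.96) × 0.953007 = 6.1262
Value = C$6.13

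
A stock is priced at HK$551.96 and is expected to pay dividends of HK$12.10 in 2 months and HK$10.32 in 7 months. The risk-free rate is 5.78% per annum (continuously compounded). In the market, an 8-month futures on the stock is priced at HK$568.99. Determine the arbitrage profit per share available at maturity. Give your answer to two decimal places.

PV(dividends) I = 12.10·e^(−0.0578·2/12) + 10.32·e^(−0.0578·7/12) = 21.9618
Fair futures F* = (S − I)·e^(rT) = (551.96 − 21.9618)·e^0.038533 = 529.9982 × 1.039285 = 550.8192
Market HK$568.99 > fair 550.8192: forward overpriced → cash-and-carry (borrow at r, buy the stock and collect the dividends, short the forward).
Profit at T = |F_mkt − F*| = |568.99 − 550.8192| = HK$18.17 per share

HK$18.17 per share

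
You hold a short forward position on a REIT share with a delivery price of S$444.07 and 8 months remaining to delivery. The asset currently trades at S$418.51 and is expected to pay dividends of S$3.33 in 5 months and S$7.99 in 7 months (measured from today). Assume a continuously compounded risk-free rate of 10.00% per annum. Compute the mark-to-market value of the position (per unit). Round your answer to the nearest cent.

S$7.65

PV(remaining dividends) I = 3.33·e^(−0.1000·5/12) + 7.99·e^(−0.1000·7/12) = 10.7314
Current forward F = (S − I)·e^(rT) = (418.51 − 10.7314)·e^(0.1000·8/12) = 407.7786 × 1.068939 = 435.8904
Value (long) = (F − K)·e^(−rT) = (435.8904 − 444.07) × 0.935507 = -7.6521
Short position value = −(long value) = S$7.65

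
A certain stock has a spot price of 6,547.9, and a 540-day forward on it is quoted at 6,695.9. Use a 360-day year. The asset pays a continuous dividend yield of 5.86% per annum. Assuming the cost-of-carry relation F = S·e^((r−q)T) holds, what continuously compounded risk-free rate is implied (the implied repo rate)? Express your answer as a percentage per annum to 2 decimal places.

7.35%

From F = S·e^((r−q)T): (r − q) = ln(F/S)/T
ln(6695.9/6547.9) = ln(1.022603) = 0.022351
(r − q) = 0.022351 / (540/360) = 0.014901
r = ln(F/S)/T + q = 0.014901 + 0.0586 = 0.073501
r = 7.35%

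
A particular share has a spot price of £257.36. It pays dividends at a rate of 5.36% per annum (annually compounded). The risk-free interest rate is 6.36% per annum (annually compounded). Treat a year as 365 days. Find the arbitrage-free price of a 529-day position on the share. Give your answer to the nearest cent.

F = S · (1+r)^T / (1+q)^T
= 257.36 × 1.093478 / 1.078610 = 257.36 × 1.013784
F = £260.91

£260.91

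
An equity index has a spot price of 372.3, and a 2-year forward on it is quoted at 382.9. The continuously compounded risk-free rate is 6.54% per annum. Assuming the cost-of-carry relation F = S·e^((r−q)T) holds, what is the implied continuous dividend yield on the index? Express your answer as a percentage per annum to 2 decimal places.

From F = S·e^((r−q)T): (r − q) = ln(F/S)/T
ln(382.9/372.3) = ln(1.028472) = 0.028074
(r − q) = 0.028074 / (2) = 0.014037
q = r − ln(F/S)/T = 0.0654 − 0.014037 = 0.051363
q = 5.14%

5.14%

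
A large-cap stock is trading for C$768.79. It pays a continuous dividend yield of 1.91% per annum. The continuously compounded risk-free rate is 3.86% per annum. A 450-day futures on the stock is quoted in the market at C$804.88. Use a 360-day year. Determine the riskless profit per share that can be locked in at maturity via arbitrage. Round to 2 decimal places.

Fair futures: F* = S·e^(carry·T), with carry = (r − q) = 0.0386 − 0.0191 = 0.0195
F* = 768.79 · e^(0.0195 × 450/360) = 768.79 · e^0.024375 = 768.79 × 1.024674 = C$787.7591
Market C$804.88 > fair C$787.7591: forward overpriced → cash-and-carry (buy spot, short the forward).
At maturity, profit = |F_mkt − F*| = |804.88 − 787.7591| = C$17.12 per share

C$17.12 per share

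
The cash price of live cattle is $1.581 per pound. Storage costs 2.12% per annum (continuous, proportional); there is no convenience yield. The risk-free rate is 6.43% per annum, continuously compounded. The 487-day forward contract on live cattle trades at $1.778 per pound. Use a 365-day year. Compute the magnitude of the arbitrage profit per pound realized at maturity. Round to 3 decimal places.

$0.006 per pound

Fair forward: F* = S·e^(carry·T), with carry = (r + u) = 0.0643 + 0.0212 = 0.0855
F* = 1.581 · e^(0.0855 × 487/365) = 1.581 · e^0.114078 = 1.581 × 1.120840 = $1.7720
Market $1.778 > fair $1.7720: forward overpriced → cash-and-carry (buy spot, short the forward).
At maturity, profit = |F_mkt − F*| = |1.778 − 1.7720| = $0.006 per pound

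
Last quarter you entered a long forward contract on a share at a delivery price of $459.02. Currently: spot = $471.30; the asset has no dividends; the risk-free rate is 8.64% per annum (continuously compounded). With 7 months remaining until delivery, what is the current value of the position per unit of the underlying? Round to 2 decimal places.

Current fair forward for the remaining 7 months: F = S·e^(r·T), r = 0.0864
F = 471.30 · e^(0.0864 × 7/12) = 471.30 × 1.051692 = 495.6624
Value of long forward = (F − K)·e^(−rT) = (495.6624 − 459.02) · e^(−0.0864·7/12)
= 36.6424 × 0.950849 = 34.84

$34.84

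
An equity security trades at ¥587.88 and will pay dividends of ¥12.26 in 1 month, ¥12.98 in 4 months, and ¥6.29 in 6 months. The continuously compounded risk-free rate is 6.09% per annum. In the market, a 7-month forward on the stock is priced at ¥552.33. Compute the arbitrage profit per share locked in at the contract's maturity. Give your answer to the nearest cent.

¥24.67 per share

PV(dividends) I = 12.26·e^(−0.0609·1/12) + 12.98·e^(−0.0609·4/12) + 6.29·e^(−0.0609·6/12) = 31.0185
Fair forward F* = (S − I)·e^(rT) = (587.88 − 31.0185)·e^0.035525 = 556.8615 × 1.036164 = 576.9998
Market ¥552.33 < fair 576.9998: forward underpriced → reverse cash-and-carry (short the stock, invest proceeds at r, pay the dividends, go long the forward).
Profit at T = |F_mkt − F*| = |552.33 − 576.9998| = ¥24.67 per share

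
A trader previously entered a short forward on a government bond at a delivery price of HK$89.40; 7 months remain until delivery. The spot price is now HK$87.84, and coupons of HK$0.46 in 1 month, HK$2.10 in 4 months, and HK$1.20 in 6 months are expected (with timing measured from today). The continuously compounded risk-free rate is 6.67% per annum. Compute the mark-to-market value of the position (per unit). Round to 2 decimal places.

HK$1.82

PV(remaining coupons) I = 0.46·e^(−0.0667·1/12) + 2.10·e^(−0.0667·4/12) + 1.20·e^(−0.0667·6/12) = 3.6719
Current forward F = (S − I)·e^(rT) = (87.84 − 3.6719)·e^(0.0667·7/12) = 84.1681 × 1.039675 = 87.5075
Value (long) = (F − K)·e^(−rT) = (87.5075 − 89.40) × 0.961839 = -1.8203
Short position value = −(long value) = HK$1.82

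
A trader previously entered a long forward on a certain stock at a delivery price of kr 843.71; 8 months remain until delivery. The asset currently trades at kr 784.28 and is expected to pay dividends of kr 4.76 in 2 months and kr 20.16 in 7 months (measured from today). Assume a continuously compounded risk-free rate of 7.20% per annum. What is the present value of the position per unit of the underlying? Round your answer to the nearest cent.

-kr 43.92

PV(remaining dividends) I = 4.76·e^(−0.0720·2/12) + 20.16·e^(−0.0720·7/12) = 24.0340
Current forward F = (S − I)·e^(rT) = (784.28 − 24.0340)·e^(0.0720·8/12) = 760.2460 × 1.049171 = 797.6281
Value (long) = (F − K)·e^(−rT) = (797.6281 − 843.71) × 0.953134 = -43.9222
Value = -kr 43.92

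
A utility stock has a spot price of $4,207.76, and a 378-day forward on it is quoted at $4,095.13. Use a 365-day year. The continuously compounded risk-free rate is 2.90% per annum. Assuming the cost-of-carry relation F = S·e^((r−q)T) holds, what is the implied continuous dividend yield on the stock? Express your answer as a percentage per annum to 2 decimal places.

From F = S·e^((r−q)T): (r − q) = ln(F/S)/T
ln(4095.13/4207.76) = ln(0.973233) = -0.027132
(r − q) = -0.027132 / (378/365) = -0.026199
q = r − ln(F/S)/T = 0.0290 + 0.026199 = 0.055199
q = 5.52%

5.52%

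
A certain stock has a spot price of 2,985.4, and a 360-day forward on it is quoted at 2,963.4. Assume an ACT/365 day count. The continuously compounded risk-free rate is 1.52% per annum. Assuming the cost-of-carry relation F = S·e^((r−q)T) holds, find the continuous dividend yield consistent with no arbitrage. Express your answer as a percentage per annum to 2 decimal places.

From F = S·e^((r−q)T): (r − q) = ln(F/S)/T
ln(2963.4/2985.4) = ln(0.992631) = -0.007396
(r − q) = -0.007396 / (360/365) = -0.007499
q = r − ln(F/S)/T = 0.0152 + 0.007499 = 0.022699
q = 2.27%

2.27%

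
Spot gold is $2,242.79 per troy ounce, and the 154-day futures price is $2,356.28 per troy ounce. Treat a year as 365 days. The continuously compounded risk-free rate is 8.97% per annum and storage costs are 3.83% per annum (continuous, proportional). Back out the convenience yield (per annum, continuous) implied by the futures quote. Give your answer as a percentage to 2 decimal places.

F = S·e^((r+u−y)T) ⇒ (r+u−y) = ln(F/S)/T
ln(2356.28/2242.79) = 0.049363; /T ⇒ 0.116997
y = r + u − ln(F/S)/T = 0.0897 + 0.0383 − 0.116997 = 0.011003
y = 1.10%

1.10%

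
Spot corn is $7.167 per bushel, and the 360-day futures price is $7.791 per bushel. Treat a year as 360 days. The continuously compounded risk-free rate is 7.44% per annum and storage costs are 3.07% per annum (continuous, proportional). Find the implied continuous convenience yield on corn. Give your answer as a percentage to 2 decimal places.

F = S·e^((r+u−y)T) ⇒ (r+u−y) = ln(F/S)/T
ln(7.791/7.167) = 0.083482; /T ⇒ 0.083482
y = r + u − ln(F/S)/T = 0.0744 + 0.0307 − 0.083482 = 0.021618
y = 2.16%

2.16%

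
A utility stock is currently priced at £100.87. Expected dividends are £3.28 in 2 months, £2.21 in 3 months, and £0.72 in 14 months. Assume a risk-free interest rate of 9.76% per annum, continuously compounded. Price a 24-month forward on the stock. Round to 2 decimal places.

PV(dividends) I = 3.28·e^(−0.0976·2/12) + 2.21·e^(−0.0976·3/12) + 0.72·e^(−0.0976·14/12)
I = 3.2271 + 2.1567 + 0.6425 = 6.0263
F = (S − I)·e^(rT) = (100.87 − 6.0263) · e^(0.0976·24/12)
= 94.8437 · e^0.195200 = 94.8437 × 1.215554 = £115.29

£115.29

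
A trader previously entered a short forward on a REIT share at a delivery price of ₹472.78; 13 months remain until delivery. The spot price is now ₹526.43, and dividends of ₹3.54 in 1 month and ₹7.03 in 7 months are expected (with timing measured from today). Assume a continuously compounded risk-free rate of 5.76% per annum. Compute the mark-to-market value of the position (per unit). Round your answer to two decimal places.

PV(remaining dividends) I = 3.54·e^(−0.0576·1/12) + 7.03·e^(−0.0576·7/12) = 10.3208
Current forward F = (S − I)·e^(rT) = (526.43 − 10.3208)·e^(0.0576·13/12) = 516.1092 × 1.064388 = 549.3404
Value (long) = (F − K)·e^(−rT) = (549.3404 − 472.78) × 0.939507 = 71.9290
Short position value = −(long value) = -₹71.93

-₹71.93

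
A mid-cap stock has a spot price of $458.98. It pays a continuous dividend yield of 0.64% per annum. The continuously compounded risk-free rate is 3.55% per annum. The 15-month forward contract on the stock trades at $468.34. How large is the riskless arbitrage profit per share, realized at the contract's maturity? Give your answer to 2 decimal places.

Fair forward: F* = S·e^(carry·T), with carry = (r − q) = 0.0355 − 0.0064 = 0.0291
F* = 458.98 · e^(0.0291 × 15/12) = 458.98 · e^0.036375 = 458.98 × 1.037045 = $475.9829
Market $468.34 < fair $475.9829: forward underpriced → reverse cash-and-carry (short spot, go long the forward).
At maturity, profit = |F_mkt − F*| = |468.34 − 475.9829| = $7.64 per share

$7.64 per share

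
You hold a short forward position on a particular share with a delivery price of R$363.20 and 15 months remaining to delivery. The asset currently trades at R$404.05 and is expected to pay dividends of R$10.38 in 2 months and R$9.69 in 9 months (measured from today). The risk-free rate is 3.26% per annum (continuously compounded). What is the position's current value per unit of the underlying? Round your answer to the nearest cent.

PV(remaining dividends) I = 10.38·e^(−0.0326·2/12) + 9.69·e^(−0.0326·9/12) = 19.7797
Current forward F = (S − I)·e^(rT) = (404.05 − 19.7797)·e^(0.0326·15/12) = 384.2703 × 1.041592 = 400.2529
Value (long) = (F − K)·e^(−rT) = (400.2529 − 363.20) × 0.960069 = 35.5733
Short position value = −(long value) = -R$35.57

-R$35.57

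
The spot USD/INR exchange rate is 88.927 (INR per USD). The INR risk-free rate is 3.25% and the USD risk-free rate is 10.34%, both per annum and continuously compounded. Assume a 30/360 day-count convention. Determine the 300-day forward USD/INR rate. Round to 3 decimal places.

83.825

F = S·e^((r_INR − r_USD)T) = 88.927 · e^((0.0325 − 0.1034) × 300/360)
= 88.927 · e^-0.059083 = 88.927 × 0.942629
F = 83.825 INR per USD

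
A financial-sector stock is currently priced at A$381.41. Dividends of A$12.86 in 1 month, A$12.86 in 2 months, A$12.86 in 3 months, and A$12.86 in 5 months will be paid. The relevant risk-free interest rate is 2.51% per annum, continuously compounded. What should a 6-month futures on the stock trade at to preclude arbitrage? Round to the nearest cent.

A$334.44

PV(dividends) I = 12.86·e^(−0.0251·1/12) + 12.86·e^(−0.0251·2/12) + 12.86·e^(−0.0251·3/12) + 12.86·e^(−0.0251·5/12)
I = 12.8331 + 12.8063 + 12.7796 + 12.7262 = 51.1452
F = (S − I)·e^(rT) = (381.41 − 51.1452) · e^(0.0251·6/12)
= 330.2648 · e^0.012550 = 330.2648 × 1.012629 = A$334.44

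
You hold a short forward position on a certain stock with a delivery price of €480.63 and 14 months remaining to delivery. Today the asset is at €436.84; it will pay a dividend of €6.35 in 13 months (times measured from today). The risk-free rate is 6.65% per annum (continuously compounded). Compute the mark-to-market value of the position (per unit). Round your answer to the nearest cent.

€13.82

PV(remaining dividends) I = 6.35·e^(−0.0665·13/12) = 5.9086
Current forward F = (S − I)·e^(rT) = (436.84 − 5.9086)·e^(0.0665·14/12) = 430.9314 × 1.080672 = 465.6955
Value (long) = (F − K)·e^(−rT) = (465.6955 − 480.63) × 0.925350 = -13.8196
Short position value = −(long value) = €13.82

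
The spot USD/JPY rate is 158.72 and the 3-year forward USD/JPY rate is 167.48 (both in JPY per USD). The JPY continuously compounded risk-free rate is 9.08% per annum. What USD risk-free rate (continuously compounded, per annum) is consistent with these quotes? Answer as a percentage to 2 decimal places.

F = S·e^((r_JPY − r_USD)T) ⇒ r_USD = r_JPY − ln(F/S)/T
ln(167.48/158.72) = 0.053722; /(3) = 0.017907
r_USD = 0.0908 − 0.017907 = 0.072893
r_USD = 7.29%

7.29%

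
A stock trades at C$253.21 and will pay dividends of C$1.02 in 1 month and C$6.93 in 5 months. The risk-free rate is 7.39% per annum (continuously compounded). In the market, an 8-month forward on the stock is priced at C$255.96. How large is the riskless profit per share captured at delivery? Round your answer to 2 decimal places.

PV(dividends) I = 1.02·e^(−0.0739·1/12) + 6.93·e^(−0.0739·5/12) = 7.7336
Fair forward F* = (S − I)·e^(rT) = (253.21 − 7.7336)·e^0.049267 = 245.4764 × 1.050501 = 257.8732
Market C$255.96 < fair 257.8732: forward underpriced → reverse cash-and-carry (short the stock, invest proceeds at r, pay the dividends, go long the forward).
Profit at T = |F_mkt − F*| = |255.96 − 257.8732| = C$1.91 per share

C$1.91 per share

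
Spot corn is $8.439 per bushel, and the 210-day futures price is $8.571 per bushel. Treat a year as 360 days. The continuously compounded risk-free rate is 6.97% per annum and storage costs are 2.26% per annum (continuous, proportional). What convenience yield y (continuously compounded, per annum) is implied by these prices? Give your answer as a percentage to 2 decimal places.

6.57%

F = S·e^((r+u−y)T) ⇒ (r+u−y) = ln(F/S)/T
ln(8.571/8.439) = 0.015521; /T ⇒ 0.026607
y = r + u − ln(F/S)/T = 0.0697 + 0.0226 − 0.026607 = 0.065693
y = 6.57%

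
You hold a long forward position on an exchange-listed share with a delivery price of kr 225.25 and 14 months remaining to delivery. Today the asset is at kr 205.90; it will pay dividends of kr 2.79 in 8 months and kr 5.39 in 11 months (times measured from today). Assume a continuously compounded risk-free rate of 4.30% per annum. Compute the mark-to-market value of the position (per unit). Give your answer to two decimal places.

PV(remaining dividends) I = 2.79·e^(−0.0430·8/12) + 5.39·e^(−0.0430·11/12) = 7.8928
Current forward F = (S − I)·e^(rT) = (205.90 − 7.8928)·e^(0.0430·14/12) = 198.0072 × 1.051446 = 208.1939
Value (long) = (F − K)·e^(−rT) = (208.1939 − 225.25) × 0.951071 = -16.2216
Value = -kr 16.22

-kr 16.22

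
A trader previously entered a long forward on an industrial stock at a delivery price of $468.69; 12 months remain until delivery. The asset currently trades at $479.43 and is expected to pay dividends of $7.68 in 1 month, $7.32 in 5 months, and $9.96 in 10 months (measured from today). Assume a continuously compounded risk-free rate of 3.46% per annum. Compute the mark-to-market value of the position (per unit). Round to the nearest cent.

PV(remaining dividends) I = 7.68·e^(−0.0346·1/12) + 7.32·e^(−0.0346·5/12) + 9.96·e^(−0.0346·10/12) = 24.5500
Current forward F = (S − I)·e^(rT) = (479.43 − 24.5500)·e^(0.0346·12/12) = 454.8800 × 1.035206 = 470.8945
Value (long) = (F − K)·e^(−rT) = (470.8945 − 468.69) × 0.965992 = 2.1295
Value = $2.13

$2.13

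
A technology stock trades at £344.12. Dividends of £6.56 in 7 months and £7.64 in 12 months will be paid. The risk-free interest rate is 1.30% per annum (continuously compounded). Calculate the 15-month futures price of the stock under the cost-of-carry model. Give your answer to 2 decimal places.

PV(dividends) I = 6.56·e^(−0.0130·7/12) + 7.64·e^(−0.0130·12/12)
I = 6.5104 + 7.5413 = 14.0517
F = (S − I)·e^(rT) = (344.12 − 14.0517) · e^(0.0130·15/12)
= 330.0683 · e^0.016250 = 330.0683 × 1.016383 = £335.48

£335.48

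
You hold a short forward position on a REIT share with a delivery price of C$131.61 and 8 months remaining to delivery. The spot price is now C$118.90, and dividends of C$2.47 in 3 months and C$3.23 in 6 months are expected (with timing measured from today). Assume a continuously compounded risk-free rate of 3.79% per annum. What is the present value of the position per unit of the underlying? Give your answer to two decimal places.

PV(remaining dividends) I = 2.47·e^(−0.0379·3/12) + 3.23·e^(−0.0379·6/12) = 5.6161
Current forward F = (S − I)·e^(rT) = (118.90 − 5.6161)·e^(0.0379·8/12) = 113.2839 × 1.025589 = 116.1827
Value (long) = (F − K)·e^(−rT) = (116.1827 − 131.61) × 0.975050 = -15.0424
Short position value = −(long value) = C$15.04

C$15.04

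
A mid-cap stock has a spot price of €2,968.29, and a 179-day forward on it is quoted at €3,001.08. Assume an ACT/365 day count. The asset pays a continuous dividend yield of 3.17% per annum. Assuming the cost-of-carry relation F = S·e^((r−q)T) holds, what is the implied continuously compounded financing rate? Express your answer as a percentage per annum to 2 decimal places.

5.41%

From F = S·e^((r−q)T): (r − q) = ln(F/S)/T
ln(3001.08/2968.29) = ln(1.011047) = 0.010986
(r − q) = 0.010986 / (179/365) = 0.022402
r = ln(F/S)/T + q = 0.022402 + 0.0317 = 0.054102
r = 5.41%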